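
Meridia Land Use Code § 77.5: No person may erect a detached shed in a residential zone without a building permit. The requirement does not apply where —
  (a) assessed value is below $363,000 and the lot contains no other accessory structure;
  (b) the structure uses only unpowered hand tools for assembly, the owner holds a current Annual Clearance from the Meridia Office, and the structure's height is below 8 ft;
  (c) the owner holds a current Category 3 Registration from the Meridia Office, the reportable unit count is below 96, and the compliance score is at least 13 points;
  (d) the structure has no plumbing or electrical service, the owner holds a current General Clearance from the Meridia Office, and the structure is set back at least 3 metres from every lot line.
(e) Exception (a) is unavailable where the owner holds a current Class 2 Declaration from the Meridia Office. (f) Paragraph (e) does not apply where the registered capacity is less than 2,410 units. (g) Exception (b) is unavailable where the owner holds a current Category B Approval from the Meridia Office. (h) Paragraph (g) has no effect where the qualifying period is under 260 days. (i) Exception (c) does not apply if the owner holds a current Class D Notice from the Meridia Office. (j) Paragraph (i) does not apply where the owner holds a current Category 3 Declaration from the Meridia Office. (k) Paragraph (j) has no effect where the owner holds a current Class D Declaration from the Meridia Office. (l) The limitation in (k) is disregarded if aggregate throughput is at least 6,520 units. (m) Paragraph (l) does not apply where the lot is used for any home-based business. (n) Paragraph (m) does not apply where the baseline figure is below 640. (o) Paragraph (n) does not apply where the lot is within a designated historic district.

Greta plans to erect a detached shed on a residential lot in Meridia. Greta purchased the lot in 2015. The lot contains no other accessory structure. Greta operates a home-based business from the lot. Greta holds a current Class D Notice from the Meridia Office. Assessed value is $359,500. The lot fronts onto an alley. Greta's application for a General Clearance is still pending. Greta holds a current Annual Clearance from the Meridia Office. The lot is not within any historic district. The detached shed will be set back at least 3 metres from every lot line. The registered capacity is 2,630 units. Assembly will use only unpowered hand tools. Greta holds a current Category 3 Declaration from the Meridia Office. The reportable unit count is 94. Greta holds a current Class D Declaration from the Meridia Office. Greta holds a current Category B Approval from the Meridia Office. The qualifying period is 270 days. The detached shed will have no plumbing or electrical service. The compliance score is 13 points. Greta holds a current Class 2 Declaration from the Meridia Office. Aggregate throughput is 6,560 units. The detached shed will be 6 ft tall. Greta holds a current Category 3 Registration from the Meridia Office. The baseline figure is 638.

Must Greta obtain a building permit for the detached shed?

All of (a)'s requirements are met (assessed value is $359,500, below the $363,000 limit; the lot has no other accessory structure). Turning to paragraphs (e)–(f): (e) operates against (a): a current Class 2 Declaration is held. (f), which would lift (e), is not engaged — the registered capacity is 2,630 units, not less than 2,410 units. (a) is therefore removed.
Exception (b): assembly uses only hand tools; a current Annual Clearance is held; the structure's height is 6 ft, below the 8 ft limit — every condition holds. Turning to paragraphs (g)–(h): (g) operates — a current Category B Approval is held. (h), which would lift (g), does not operate here — the qualifying period is 270 days, not under 260 days. So (b) is unavailable.
All of (c)'s requirements are met (a current Category 3 Registration is held; the reportable unit count is 94, below the 96 limit; the compliance score is 13 points, meeting the 13 points threshold). Applying paragraphs (i)–(o): (i) is triggered (a current Class D Notice is held), but is itself disapplied by (j): (j) operates against (i): a current Category 3 Declaration is held. (k) would limit (j) — a current Class D Declaration is held — but (l) sets (k) aside: (l) operates — aggregate throughput is 6,560 units, meeting the 6,520 units threshold. (m) operates (a home-based business operates on the lot), but is overridden by (n): (n) is triggered — the baseline figure is 638, below the 640 limit. (o) is not engaged (the lot is not in a historic district), so (n) stands. So (c) applies.
Exception (d) does not apply: there is no General Clearance in force.

No — exception (c) applies; Greta does not need a building permit.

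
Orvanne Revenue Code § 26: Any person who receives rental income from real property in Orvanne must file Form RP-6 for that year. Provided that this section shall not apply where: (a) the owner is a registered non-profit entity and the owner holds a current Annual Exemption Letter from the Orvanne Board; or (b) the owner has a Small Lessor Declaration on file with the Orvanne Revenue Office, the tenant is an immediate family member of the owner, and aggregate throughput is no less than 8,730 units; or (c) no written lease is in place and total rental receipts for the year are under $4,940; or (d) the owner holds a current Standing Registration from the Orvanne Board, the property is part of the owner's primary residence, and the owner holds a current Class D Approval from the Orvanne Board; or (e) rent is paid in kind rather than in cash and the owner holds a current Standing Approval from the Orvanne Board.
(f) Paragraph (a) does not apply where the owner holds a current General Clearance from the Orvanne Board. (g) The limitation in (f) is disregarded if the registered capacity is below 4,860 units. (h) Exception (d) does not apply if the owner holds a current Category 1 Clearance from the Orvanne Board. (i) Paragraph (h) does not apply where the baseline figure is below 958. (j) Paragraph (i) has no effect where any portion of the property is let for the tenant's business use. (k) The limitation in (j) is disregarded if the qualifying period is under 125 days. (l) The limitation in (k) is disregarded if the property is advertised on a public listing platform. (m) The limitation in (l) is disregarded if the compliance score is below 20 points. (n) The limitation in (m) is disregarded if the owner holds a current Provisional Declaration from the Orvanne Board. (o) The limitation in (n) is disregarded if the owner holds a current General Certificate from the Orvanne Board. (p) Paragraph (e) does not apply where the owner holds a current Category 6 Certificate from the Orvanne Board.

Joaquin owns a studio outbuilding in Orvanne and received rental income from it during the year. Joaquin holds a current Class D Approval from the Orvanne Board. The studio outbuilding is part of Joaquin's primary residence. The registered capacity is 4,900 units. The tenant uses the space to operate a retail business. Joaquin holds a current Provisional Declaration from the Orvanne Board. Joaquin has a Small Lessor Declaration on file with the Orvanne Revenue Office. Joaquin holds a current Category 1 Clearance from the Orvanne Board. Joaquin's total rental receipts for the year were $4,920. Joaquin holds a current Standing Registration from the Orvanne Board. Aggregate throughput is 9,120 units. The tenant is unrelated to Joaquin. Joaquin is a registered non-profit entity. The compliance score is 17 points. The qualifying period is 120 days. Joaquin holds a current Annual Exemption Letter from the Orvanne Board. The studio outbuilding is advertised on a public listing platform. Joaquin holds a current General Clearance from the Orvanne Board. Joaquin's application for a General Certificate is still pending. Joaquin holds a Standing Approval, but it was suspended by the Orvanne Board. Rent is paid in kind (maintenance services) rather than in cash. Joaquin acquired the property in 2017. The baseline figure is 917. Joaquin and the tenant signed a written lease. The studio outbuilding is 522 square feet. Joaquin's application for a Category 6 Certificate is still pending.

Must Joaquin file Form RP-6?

Exception (a)'s conditions are all satisfied: Joaquin is a registered non-profit; a current Annual Exemption Letter is held. But applying paragraphs (f)–(g): (f) operates against (a): a current General Clearance is held. (g), which would lift (f), is not triggered — the registered capacity is 4,900 units, not below 4,860 units. Exception (a) does not apply.
Exception (b) requires that the tenant is an immediate family member of the owner; but the tenant is unrelated to the owner, so (b) is unavailable.
Exception (c) does not apply: a written lease is in place.
Exception (d) is satisfied on its face — a current Standing Registration is held; the studio outbuilding is part of the primary residence; a current Class D Approval is held. But applying paragraphs (h)–(o): (h) is engaged — a current Category 1 Clearance is held. (i) would limit (h) — the baseline figure is 917, below the 958 limit — but (j) sets (i) aside: (j) operates against (i): the space is let for business use. (k) operates (the qualifying period is 120 days, under the 125 days limit), but yields to (l): (l) operates against (k): the property is publicly advertised. (m) is triggered (the compliance score is 17 points, below the 20 points limit), but is itself disapplied by (n): (n) operates against (m): a current Provisional Declaration is held. (o), which would lift (n), is inapplicable — there is no General Certificate in force. Exception (d) does not apply.
Exception (e) does not apply: no current Standing Approval is held.
No exception applies. The general rule governs.

Yes — Joaquin must file Form RP-6.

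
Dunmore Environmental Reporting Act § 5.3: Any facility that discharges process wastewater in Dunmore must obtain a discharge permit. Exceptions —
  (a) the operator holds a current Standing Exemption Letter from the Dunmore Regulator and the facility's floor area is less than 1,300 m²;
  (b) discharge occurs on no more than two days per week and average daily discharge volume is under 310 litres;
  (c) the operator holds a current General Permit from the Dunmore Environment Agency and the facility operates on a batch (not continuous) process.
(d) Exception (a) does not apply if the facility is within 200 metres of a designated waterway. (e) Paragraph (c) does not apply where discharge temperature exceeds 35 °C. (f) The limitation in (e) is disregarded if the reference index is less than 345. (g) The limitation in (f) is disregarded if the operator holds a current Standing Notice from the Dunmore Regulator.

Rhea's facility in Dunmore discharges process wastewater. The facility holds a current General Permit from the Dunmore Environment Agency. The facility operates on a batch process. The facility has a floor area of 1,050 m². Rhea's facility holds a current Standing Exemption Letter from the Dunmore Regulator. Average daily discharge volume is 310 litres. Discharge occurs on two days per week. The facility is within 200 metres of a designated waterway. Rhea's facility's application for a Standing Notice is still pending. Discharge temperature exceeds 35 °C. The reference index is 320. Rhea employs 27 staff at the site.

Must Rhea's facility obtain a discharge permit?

No — exception (c) applies; Rhea's facility is not required to obtain a discharge permit.

Exception (a) is satisfied on its face — a current Standing Exemption Letter is held; the facility's floor area is 1,050 m², less than the 1,300 m² limit. However, paragraph (d) must be considered: (d) applies — the facility is within 200 m of a designated waterway. So (a) is unavailable.
Exception (b) fails — average daily discharge volume is 310 litres, not under 310 litres.
All of (c)'s requirements are met (a current General Permit is held; the facility operates on a batch process). Under paragraphs (e)–(g): (e) applies (discharge temperature exceeds 35 °C), but is displaced by (f): (f) is triggered — the reference index is 320, less than the 345 limit. (g), which would lift (f), does not operate here — there is no Standing Notice in force. (c) remains available.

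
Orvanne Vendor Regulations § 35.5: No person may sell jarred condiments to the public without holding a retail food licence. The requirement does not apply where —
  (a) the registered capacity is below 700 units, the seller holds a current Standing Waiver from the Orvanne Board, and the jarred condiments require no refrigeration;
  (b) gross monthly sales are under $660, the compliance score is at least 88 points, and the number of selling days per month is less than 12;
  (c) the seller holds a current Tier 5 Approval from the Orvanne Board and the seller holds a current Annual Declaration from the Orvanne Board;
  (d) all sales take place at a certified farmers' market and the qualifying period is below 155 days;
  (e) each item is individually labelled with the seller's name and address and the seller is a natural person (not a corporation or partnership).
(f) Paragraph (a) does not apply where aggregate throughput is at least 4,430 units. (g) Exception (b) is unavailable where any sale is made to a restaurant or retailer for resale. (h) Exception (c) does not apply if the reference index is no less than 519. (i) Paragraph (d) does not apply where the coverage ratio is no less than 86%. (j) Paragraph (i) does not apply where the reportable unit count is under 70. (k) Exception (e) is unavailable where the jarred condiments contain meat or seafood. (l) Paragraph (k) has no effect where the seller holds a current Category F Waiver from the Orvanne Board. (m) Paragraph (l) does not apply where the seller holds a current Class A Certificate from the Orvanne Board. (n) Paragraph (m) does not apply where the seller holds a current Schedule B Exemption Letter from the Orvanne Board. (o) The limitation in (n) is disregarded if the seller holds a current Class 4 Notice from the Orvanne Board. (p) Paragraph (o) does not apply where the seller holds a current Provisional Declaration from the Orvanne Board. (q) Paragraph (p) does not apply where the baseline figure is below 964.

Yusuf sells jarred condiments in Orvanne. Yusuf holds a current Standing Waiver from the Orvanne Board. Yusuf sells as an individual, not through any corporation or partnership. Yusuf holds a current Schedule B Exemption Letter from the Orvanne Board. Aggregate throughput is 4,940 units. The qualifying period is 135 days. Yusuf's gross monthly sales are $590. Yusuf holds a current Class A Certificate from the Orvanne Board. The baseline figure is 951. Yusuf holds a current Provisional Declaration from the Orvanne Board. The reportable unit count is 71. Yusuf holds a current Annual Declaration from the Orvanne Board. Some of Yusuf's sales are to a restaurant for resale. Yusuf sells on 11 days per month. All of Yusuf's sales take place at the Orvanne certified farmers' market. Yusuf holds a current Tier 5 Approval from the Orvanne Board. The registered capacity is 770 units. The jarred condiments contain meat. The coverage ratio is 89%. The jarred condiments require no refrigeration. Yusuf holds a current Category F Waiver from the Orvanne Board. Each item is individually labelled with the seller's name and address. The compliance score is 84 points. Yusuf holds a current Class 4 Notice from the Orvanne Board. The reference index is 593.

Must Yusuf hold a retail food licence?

Yes — Yusuf must hold a retail food licence.

Exception (a) fails — the registered capacity is 770 units, not below 700 units.
Exception (b) fails — the compliance score is 84 points, short of 88 points.
All of (c)'s requirements are met (a current Tier 5 Approval is held; a current Annual Declaration is held). Turning to paragraph (h): (h) operates against (c): the reference index is 593, meeting the 519 threshold. (c) is therefore removed.
All of (d)'s requirements are met (all sales are at a certified farmers' market; the qualifying period is 135 days, below the 155 days limit). But: (i) applies — the coverage ratio is 89%, meeting the 86% threshold. (j), which would lift (i), is not triggered — the reportable unit count is 71, not under 70. So (d) is unavailable.
Exception (e): items are individually labelled; the seller is a natural person — every condition holds. However, paragraphs (k)–(q) must be considered: (k) applies — the jarred condiments contain meat. (l) would limit (k) — a current Category F Waiver is held — but (m) sets (l) aside: (m) operates against (l): a current Class A Certificate is held. (n) operates (a current Schedule B Exemption Letter is held), but is displaced by (o): (o) is engaged — a current Class 4 Notice is held. (p) is triggered (a current Provisional Declaration is held), but yields to (q): (q) operates — the baseline figure is 951, below the 964 limit. (e) is therefore removed.
No exception is made out. Yusuf falls within the general rule.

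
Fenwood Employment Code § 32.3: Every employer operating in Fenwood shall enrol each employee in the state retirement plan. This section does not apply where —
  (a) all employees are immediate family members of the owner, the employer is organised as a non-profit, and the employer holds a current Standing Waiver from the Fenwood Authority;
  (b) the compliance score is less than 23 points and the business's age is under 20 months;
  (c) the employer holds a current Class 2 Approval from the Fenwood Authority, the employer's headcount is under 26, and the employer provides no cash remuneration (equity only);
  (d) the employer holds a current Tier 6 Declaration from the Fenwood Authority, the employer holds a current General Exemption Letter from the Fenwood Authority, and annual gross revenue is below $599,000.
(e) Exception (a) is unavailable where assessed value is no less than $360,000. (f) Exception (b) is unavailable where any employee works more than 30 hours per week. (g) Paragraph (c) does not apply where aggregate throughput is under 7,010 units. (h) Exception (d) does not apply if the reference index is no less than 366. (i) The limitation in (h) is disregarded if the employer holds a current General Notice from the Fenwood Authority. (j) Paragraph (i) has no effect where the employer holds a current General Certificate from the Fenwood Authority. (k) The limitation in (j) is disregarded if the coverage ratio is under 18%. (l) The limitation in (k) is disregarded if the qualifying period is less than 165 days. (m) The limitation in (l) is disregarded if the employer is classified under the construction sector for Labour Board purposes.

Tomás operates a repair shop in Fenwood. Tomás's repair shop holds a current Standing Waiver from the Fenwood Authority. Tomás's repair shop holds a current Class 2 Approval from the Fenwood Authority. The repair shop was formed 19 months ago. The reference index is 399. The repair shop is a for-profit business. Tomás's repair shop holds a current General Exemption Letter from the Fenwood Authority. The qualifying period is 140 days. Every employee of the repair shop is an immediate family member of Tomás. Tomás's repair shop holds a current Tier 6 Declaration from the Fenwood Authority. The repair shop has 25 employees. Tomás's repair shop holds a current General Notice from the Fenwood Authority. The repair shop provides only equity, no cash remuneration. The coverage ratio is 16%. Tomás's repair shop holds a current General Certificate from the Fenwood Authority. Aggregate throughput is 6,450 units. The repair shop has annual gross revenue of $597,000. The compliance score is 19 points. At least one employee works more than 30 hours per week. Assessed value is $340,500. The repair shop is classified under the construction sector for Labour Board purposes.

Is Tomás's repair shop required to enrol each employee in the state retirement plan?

Exception (a) fails — the employer is for-profit.
Exception (b) is satisfied on its face — the compliance score is 19 points, less than the 23 points limit; the business's age is 19 months, under the 20 months limit. Turning to paragraph (f): (f) operates — at least one employee exceeds 30 hours/week. Exception (b) does not apply.
Exception (c): a current Class 2 Approval is held; the employer's headcount is 25, under the 26 limit; remuneration is equity-only — every condition holds. But applying paragraph (g): (g) is triggered — aggregate throughput is 6,450 units, under the 7,010 units limit. Exception (c) does not apply.
All of (d)'s requirements are met (a current Tier 6 Declaration is held; a current General Exemption Letter is held; annual gross revenue is $597,000, below the $599,000 limit). Considering the limiting provisions: (h) applies (the reference index is 399, meeting the 366 threshold), but is overridden by (i): (i) operates against (h): a current General Notice is held. (j) applies (a current General Certificate is held), but is displaced by (k): (k) is triggered — the coverage ratio is 16%, under the 18% limit. (l) would limit (k) — the qualifying period is 140 days, less than the 165 days limit — but (m) sets (l) aside: (m) operates against (l): the repair shop is classified under the construction sector. So (d) applies.

No — exception (d) applies; Tomás's repair shop is not required to enrol each employee in the state retirement plan.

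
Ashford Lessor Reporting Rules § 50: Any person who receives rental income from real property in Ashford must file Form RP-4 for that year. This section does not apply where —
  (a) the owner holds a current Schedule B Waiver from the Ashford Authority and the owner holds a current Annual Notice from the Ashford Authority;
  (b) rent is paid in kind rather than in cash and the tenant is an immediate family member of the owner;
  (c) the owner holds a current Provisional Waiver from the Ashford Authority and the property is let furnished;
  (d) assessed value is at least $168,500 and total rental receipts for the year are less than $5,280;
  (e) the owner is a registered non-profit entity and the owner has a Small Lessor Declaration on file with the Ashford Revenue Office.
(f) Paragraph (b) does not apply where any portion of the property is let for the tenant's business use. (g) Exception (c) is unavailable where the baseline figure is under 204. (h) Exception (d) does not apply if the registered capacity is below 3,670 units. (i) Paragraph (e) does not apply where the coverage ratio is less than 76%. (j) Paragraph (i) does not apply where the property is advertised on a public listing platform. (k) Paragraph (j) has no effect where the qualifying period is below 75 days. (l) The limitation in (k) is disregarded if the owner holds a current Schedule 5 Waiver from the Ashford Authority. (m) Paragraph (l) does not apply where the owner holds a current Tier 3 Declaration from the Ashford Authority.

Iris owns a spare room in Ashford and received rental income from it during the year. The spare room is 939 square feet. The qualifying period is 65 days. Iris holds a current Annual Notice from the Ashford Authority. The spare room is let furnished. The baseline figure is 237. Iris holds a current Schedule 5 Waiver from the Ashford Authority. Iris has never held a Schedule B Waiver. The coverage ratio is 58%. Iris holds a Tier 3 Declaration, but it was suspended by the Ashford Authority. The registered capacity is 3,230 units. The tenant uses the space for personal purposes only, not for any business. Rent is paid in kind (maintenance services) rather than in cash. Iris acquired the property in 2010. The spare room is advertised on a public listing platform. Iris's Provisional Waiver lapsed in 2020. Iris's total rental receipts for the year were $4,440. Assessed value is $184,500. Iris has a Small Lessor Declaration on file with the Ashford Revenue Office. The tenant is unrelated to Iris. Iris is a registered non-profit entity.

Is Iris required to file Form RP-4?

No — exception (e) applies; Iris is not required to file Form RP-4.

Exception (a) requires that the owner holds a current Schedule B Waiver from the Ashford Authority; but no current Schedule B Waiver is held, so (a) is unavailable.
Exception (b) fails — the tenant is unrelated to the owner.
Exception (c) requires that the owner holds a current Provisional Waiver from the Ashford Authority; but the Provisional Waiver is not current, so (c) is unavailable.
Exception (d): assessed value is $184,500, meeting the $168,500 threshold; total rental receipts for the year are $4,440, less than the $5,280 limit — every condition holds. But: (h) operates against (d): the registered capacity is 3,230 units, below the 3,670 units limit. Exception (d) does not apply.
Exception (e)'s conditions are all satisfied: Iris is a registered non-profit; a Small Lessor Declaration is on file. Considering the limiting provisions: (i) is engaged (the coverage ratio is 58%, less than the 76% limit), but is displaced by (j): (j) operates — the property is publicly advertised. (k) would limit (j) — the qualifying period is 65 days, below the 75 days limit — but (l) sets (k) aside: (l) operates against (k): a current Schedule 5 Waiver is held. (m), which would lift (l), is not triggered — there is no Tier 3 Declaration in force. So (e) applies.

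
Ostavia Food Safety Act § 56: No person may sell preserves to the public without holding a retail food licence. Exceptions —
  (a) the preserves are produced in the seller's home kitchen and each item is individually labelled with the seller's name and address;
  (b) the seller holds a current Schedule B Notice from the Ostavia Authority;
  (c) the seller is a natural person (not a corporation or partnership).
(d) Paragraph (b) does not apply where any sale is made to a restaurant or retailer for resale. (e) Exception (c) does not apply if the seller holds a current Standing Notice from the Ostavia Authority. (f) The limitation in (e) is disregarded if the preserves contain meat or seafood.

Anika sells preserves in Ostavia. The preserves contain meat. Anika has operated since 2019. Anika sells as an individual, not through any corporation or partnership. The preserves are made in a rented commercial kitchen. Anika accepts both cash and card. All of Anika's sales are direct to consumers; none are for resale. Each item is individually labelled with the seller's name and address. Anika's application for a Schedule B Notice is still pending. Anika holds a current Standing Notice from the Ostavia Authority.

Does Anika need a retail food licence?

No — exception (c) applies; Anika is not required to hold a retail food licence.

Exception (a) requires that the preserves are produced in the seller's home kitchen; but the preserves are made in a commercial kitchen, not a home kitchen, so (a) is unavailable.
Exception (b) does not apply: there is no Schedule B Notice in force.
Exception (c): the seller is a natural person — every condition holds. Under paragraphs (e)–(f): (e) would limit (c) — a current Standing Notice is held — but (f) sets (e) aside: (f) operates against (e): the preserves contain meat. So (c) applies.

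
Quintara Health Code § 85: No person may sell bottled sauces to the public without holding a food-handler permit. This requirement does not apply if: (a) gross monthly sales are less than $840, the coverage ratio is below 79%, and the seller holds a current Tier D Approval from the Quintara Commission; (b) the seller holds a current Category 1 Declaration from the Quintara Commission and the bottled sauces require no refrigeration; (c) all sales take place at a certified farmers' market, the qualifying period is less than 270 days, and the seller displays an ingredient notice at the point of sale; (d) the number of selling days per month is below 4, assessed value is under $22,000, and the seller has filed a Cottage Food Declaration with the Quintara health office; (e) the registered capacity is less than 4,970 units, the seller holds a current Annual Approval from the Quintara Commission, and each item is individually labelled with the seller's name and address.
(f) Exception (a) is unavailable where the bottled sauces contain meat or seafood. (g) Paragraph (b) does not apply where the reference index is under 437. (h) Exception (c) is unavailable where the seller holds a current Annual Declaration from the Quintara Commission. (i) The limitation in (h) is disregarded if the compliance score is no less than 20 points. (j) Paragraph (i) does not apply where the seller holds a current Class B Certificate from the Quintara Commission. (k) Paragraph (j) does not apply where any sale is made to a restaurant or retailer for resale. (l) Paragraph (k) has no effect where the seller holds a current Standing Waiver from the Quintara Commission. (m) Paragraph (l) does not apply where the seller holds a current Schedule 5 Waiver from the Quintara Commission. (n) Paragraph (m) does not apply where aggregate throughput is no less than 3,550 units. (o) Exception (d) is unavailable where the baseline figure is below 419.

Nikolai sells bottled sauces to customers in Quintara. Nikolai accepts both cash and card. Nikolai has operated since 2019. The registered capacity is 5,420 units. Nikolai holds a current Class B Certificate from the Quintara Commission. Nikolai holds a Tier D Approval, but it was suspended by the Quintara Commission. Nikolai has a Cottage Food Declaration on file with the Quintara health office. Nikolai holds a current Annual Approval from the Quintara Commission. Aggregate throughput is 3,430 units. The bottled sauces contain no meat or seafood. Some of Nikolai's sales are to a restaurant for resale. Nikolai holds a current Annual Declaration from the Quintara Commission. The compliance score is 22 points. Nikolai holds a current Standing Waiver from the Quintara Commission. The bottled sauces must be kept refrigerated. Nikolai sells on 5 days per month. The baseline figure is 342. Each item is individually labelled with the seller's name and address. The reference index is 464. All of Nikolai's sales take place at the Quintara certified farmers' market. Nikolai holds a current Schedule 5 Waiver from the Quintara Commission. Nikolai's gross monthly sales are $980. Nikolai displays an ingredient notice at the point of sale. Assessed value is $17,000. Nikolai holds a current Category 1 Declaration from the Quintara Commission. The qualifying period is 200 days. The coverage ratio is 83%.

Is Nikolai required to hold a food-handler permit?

No — exception (c) applies; Nikolai is not required to hold a food-handler permit.

Exception (a) does not apply: gross monthly sales are $980, not less than $840.
Exception (b) requires that the bottled sauces require no refrigeration; but the bottled sauces require refrigeration, so (b) is unavailable.
Exception (c)'s conditions are all satisfied: all sales are at a certified farmers' market; the qualifying period is 200 days, less than the 270 days limit; an ingredient notice is displayed. Considering the limiting provisions: (h) operates (a current Annual Declaration is held), but is displaced by (i): (i) operates against (h): the compliance score is 22 points, meeting the 20 points threshold. (j) would limit (i) — a current Class B Certificate is held — but (k) sets (j) aside: (k) operates against (j): some sales are to a restaurant for resale. (l) would limit (k) — a current Standing Waiver is held — but (m) sets (l) aside: (m) applies — a current Schedule 5 Waiver is held. (n), which would lift (m), is not triggered — aggregate throughput is 3,430 units, short of 3,550 units. (c) remains available.
Exception (d) requires that the number of selling days per month is below 4; but the number of selling days per month is 5, not below 4, so (d) is unavailable.
Exception (e) requires that the registered capacity is less than 4,970 units; but the registered capacity is 5,420 units, not less than 4,970 units, so (e) is unavailable.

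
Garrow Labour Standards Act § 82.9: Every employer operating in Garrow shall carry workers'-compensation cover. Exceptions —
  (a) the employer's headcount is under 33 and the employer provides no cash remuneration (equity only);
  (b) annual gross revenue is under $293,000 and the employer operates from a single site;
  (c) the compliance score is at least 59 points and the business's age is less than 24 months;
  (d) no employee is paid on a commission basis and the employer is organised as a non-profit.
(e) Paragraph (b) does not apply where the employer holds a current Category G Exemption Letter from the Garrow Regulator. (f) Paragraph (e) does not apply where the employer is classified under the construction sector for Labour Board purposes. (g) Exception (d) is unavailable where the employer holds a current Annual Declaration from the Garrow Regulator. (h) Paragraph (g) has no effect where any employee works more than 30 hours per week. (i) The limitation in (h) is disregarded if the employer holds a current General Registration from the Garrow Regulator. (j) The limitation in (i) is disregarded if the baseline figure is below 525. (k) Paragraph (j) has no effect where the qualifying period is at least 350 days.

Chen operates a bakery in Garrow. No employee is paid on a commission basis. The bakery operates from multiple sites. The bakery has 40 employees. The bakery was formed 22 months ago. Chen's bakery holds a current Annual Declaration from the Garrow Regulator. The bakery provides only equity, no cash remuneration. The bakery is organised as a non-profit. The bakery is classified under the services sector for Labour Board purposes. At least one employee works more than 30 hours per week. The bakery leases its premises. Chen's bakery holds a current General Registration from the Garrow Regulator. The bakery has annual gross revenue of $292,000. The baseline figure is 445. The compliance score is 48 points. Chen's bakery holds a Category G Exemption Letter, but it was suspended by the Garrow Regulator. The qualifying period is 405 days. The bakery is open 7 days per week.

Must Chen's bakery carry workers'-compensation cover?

Exception (a) does not apply: the employer's headcount is 40, not under 33.
Exception (b) requires that the employer operates from a single site; but the employer operates from multiple sites, so (b) is unavailable.
Exception (c) does not apply: the compliance score is 48 points, short of 59 points.
All of (d)'s requirements are met (no employee is paid on commission; the employer is a non-profit). However, paragraphs (g)–(k) must be considered: (g) operates against (d): a current Annual Declaration is held. (h) applies (at least one employee exceeds 30 hours/week), but is overridden by (i): (i) operates against (h): a current General Registration is held. (j) applies (the baseline figure is 445, below the 525 limit), but is set aside by (k): (k) applies — the qualifying period is 405 days, meeting the 350 days threshold. So (d) is unavailable.
No exception displaces § 82.9.

Yes — Chen's bakery must carry workers'-compensation cover.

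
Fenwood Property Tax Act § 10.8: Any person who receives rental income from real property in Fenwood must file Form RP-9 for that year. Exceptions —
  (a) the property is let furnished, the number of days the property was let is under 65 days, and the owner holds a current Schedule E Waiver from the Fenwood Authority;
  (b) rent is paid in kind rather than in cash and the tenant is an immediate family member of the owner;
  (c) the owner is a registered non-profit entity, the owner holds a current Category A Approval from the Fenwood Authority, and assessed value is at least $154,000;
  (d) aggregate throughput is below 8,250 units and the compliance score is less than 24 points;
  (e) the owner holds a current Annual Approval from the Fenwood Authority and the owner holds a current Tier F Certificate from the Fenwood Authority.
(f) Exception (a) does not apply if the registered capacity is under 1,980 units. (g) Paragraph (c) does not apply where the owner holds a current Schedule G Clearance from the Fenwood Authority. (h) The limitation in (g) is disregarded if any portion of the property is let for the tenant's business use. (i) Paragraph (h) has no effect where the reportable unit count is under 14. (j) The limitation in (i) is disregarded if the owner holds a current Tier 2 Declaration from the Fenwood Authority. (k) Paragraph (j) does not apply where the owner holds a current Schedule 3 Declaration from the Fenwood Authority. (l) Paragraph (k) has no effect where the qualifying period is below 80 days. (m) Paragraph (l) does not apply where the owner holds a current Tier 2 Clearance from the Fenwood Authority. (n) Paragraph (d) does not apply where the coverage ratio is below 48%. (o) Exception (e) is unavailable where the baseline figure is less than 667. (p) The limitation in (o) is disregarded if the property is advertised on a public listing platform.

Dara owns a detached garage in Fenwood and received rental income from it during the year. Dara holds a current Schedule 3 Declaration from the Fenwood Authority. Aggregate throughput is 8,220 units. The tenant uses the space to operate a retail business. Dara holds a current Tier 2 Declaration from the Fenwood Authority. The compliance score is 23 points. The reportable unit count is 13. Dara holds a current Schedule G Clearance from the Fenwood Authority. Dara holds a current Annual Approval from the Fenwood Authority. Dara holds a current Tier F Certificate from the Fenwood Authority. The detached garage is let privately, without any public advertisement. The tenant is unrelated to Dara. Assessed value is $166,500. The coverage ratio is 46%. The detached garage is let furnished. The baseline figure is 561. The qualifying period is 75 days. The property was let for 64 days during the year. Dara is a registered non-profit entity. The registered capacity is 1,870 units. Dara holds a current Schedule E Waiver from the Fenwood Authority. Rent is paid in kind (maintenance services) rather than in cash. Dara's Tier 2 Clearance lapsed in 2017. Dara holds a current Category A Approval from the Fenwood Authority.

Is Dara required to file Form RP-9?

No — exception (c) applies; Dara is not required to file Form RP-9.

Exception (a): the property is let furnished; the number of days the property was let is 64 days, under the 65 days limit; a current Schedule E Waiver is held — every condition holds. Turning to paragraph (f): (f) operates against (a): the registered capacity is 1,870 units, under the 1,980 units limit. (a) is therefore removed.
Exception (b) requires that the tenant is an immediate family member of the owner; but the tenant is unrelated to the owner, so (b) is unavailable.
Exception (c) is satisfied on its face — Dara is a registered non-profit; a current Category A Approval is held; assessed value is $166,500, meeting the $154,000 threshold. Under paragraphs (g)–(m): (g) is triggered (a current Schedule G Clearance is held), but yields to (h): (h) operates against (g): the space is let for business use. (i) is triggered (the reportable unit count is 13, under the 14 limit), but is displaced by (j): (j) operates against (i): a current Tier 2 Declaration is held. (k) applies (a current Schedule 3 Declaration is held), but is itself disapplied by (l): (l) is engaged — the qualifying period is 75 days, below the 80 days limit. (m), which would lift (l), is inapplicable — no current Tier 2 Clearance is held. (c) remains available.
Exception (d) is satisfied on its face — aggregate throughput is 8,220 units, below the 8,250 units limit; the compliance score is 23 points, less than the 24 points limit. Turning to paragraph (n): (n) operates against (d): the coverage ratio is 46%, below the 48% limit. So (d) is unavailable.
Exception (e)'s conditions are all satisfied: a current Annual Approval is held; a current Tier F Certificate is held. However, paragraphs (o)–(p) must be considered: (o) applies — the baseline figure is 561, less than the 667 limit. (p) is not engaged (the property is let privately without advertisement), so (o) stands. Exception (e) does not apply.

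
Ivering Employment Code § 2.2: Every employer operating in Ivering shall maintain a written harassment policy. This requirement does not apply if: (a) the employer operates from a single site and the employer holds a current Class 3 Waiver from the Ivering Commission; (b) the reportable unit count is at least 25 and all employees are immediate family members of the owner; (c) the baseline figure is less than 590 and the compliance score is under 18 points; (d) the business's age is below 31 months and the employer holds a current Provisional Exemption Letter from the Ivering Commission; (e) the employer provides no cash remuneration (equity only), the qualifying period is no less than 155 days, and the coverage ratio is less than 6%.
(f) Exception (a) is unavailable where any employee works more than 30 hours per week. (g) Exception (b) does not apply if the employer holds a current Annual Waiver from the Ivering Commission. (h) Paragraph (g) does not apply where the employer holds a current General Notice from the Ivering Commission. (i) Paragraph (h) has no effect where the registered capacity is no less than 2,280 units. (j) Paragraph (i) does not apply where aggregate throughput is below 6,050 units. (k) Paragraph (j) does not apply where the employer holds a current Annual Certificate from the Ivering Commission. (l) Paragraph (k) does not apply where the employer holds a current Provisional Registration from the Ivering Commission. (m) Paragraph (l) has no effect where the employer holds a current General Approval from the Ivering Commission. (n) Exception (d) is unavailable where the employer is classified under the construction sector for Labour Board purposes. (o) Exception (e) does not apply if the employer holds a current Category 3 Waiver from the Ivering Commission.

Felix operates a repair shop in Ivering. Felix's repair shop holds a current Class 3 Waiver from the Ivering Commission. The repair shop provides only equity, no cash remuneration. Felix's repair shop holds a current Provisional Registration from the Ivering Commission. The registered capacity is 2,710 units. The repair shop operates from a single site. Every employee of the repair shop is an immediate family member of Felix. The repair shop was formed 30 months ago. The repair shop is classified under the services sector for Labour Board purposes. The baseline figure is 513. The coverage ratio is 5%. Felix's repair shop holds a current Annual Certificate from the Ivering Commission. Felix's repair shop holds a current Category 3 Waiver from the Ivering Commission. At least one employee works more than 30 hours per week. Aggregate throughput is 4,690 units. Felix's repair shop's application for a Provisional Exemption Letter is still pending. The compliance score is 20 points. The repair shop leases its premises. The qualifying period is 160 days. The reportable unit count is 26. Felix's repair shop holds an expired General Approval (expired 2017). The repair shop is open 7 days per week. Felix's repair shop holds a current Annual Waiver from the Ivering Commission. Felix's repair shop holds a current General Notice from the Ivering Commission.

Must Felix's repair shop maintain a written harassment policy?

Exception (a): the employer operates from a single site; a current Class 3 Waiver is held — every condition holds. But applying paragraph (f): (f) is triggered — at least one employee exceeds 30 hours/week. So (a) is unavailable.
All of (b)'s requirements are met (the reportable unit count is 26, meeting the 25 threshold; every employee is an immediate family member). Applying paragraphs (g)–(m): (g) operates (a current Annual Waiver is held), but yields to (h): (h) applies — a current General Notice is held. (i) is engaged (the registered capacity is 2,710 units, meeting the 2,280 units threshold), but yields to (j): (j) operates against (i): aggregate throughput is 4,690 units, below the 6,050 units limit. (k) would limit (j) — a current Annual Certificate is held — but (l) sets (k) aside: (l) operates against (k): a current Provisional Registration is held. (m) is inapplicable (no current General Approval is held), so (l) stands. (b) remains available.
Exception (c) does not apply: the compliance score is 20 points, not under 18 points.
Exception (d) does not apply: the Provisional Exemption Letter is not current.
Exception (e) is satisfied on its face — remuneration is equity-only; the qualifying period is 160 days, meeting the 155 days threshold; the coverage ratio is 5%, less than the 6% limit. But: (o) is engaged — a current Category 3 Waiver is held. (e) is therefore removed.

No — exception (b) applies; Felix's repair shop is not required to maintain a written harassment policy.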